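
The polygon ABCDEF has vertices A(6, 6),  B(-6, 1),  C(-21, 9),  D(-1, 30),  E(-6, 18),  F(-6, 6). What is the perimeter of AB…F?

96

|AB| = √((-12)² + (-5)²) = √169 = 13
|BC| = √((-15)² + (8)²) = √289 = 17
|CD| = √((20)² + (21)²) = √841 = 29
|DE| = √((-5)² + (-12)²) = √169 = 13
|EF| = √((0)² + (-12)²) = √144 = 12
|FA| = √((12)² + (0)²) = √144 = 12
Perimeter = 13 + 17 + 29 + 13 + 12 + 12 = 96.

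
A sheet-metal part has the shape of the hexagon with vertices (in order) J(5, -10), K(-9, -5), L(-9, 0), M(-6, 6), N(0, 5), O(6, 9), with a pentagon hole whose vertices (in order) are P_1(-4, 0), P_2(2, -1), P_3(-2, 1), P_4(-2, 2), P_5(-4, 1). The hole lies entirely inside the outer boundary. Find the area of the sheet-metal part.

Outer boundary:
Apply the surveyor's formula: 2A = Σ (x_i·y_{i+1} − x_{i+1}·y_i), indices taken mod 6.
Σ = (-115) + (-45) + (-54) + (-30) + (-30) + (-105) = -379
Area = |Σ|/2 = 189.5.
Hole:
Apply the shoelace (surveyor's) formula: 2A = Σ (x_i·y_{i+1} − x_{i+1}·y_i), indices taken mod 5.
Σ = (4) + (0) + (-2) + (6) + (4) = 12
Area = |Σ|/2 = 6.
Net area = 189.5 − 6 = 183.5.

183.5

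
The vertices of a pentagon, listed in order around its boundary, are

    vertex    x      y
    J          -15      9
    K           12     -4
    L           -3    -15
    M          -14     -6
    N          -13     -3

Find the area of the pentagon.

315

J→K: (-15)(-4) − (12)(9) = -48
K→L: (12)(-15) − (-3)(-4) = -192
L→M: (-3)(-6) − (-14)(-15) = -192
M→N: (-14)(-3) − (-13)(-6) = -36
N→J: (-13)(9) − (-15)(-3) = -162
Σ = -630
Area = |Σ|/2 = 315.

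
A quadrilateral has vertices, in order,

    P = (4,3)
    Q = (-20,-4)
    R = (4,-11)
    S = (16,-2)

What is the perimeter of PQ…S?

|PQ| = √((-24)² + (-7)²) = √625 = 25
|QR| = √((24)² + (-7)²) = √625 = 25
|RS| = √((12)² + (9)²) = √225 = 15
|SP| = √((-12)² + (5)²) = √169 = 13
Perimeter = 25 + 25 + 15 + 13 = 78.

78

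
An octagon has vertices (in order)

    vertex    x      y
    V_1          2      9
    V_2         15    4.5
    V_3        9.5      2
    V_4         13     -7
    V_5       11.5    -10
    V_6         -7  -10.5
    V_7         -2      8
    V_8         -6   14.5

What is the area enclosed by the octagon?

Apply the shoelace (surveyor's) formula: 2A = Σ (x_i·y_{i+1} − x_{i+1}·y_i), indices taken mod 8.
Σ = (-126) + (-12.75) + (-92.5) + (-49.5) + (-190.75) + (-77) + (19) + (-83) = -612.5
Area = |Σ|/2 = 306.25.

306.25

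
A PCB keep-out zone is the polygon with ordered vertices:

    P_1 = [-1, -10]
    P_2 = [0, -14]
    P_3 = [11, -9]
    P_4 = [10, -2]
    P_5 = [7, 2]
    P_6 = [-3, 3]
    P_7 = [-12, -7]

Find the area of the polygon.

Cross-terms: 14, 154, 68, 34, 27, 57, 113  ⇒  Σ = 467
Area = |Σ|/2 = 233.5.

233.5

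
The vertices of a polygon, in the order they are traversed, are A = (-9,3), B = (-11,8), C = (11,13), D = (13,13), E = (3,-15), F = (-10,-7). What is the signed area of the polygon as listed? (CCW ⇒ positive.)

-397

Cross-terms: -39, -231, -26, -234, -171, -93  ⇒  Σ = -794
Signed area = Σ/2 = -397 (negative ⇒ clockwise traversal).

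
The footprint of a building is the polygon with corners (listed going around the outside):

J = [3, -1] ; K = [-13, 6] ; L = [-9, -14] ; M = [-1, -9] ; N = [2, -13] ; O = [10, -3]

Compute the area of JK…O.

231

Apply the shoelace formula: 2A = Σ (x_i·y_{i+1} − x_{i+1}·y_i), indices taken mod 6.
Cross-terms: 5, 236, 67, 31, 124, -1  ⇒  Σ = 462
Area = |Σ|/2 = 231.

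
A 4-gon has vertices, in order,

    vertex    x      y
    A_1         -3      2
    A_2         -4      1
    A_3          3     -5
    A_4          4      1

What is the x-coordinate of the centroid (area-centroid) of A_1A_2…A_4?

Apply the surveyor's formula. First the cross-terms c_i = x_i·y_{i+1} − x_{i+1}·y_i:
  5, 17, 23, 11  ⇒  2A = 56, A = 28.
Then Σ (x_i + x_{i+1})·c_i = 120, so x̄ = 120 / (6·28) = 5/7.

5/7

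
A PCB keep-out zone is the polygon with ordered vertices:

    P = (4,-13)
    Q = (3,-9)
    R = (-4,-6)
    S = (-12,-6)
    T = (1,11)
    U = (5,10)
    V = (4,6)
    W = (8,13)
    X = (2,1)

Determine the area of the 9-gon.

162

Apply the surveyor's formula: 2A = Σ (x_i·y_{i+1} − x_{i+1}·y_i), indices taken mod 9.
Cross-terms: 3, -54, -48, -126, -45, -10, 4, -18, -30  ⇒  Σ = -324
Area = |Σ|/2 = 162.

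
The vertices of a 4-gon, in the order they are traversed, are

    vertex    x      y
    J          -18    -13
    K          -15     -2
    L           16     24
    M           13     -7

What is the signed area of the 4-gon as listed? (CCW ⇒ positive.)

-603

Apply Gauss's area formula: 2A = Σ (x_i·y_{i+1} − x_{i+1}·y_i), indices taken mod 4.
J→K: (-18)(-2) − (-15)(-13) = -159
K→L: (-15)(24) − (16)(-2) = -328
L→M: (16)(-7) − (13)(24) = -424
M→J: (13)(-13) − (-18)(-7) = -295
Σ = -1206
Signed area = Σ/2 = -603 (negative ⇒ clockwise traversal).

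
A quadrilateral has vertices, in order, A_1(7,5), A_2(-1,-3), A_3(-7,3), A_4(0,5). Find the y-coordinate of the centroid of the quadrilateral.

331/165

Apply Gauss's area formula. First the cross-terms c_i = x_i·y_{i+1} − x_{i+1}·y_i:
  -16, -24, -35, -35  ⇒  2A = -110, A = -55.
Then Σ (y_i + y_{i+1})·c_i = -662, so ȳ = -662 / (6·(-55)) = 331/165.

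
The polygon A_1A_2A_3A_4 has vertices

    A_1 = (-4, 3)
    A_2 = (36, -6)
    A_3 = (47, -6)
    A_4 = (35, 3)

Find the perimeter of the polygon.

|A_1A_2| = √((40)² + (-9)²) = √1681 = 41
|A_2A_3| = √((11)² + (0)²) = √121 = 11
|A_3A_4| = √((-12)² + (9)²) = √225 = 15
|A_4A_1| = √((-39)² + (0)²) = √1521 = 39
Perimeter = 41 + 11 + 15 + 39 = 106.

106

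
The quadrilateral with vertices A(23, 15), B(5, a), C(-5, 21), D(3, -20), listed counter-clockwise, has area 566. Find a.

Write out the shoelace sum; only the two edges meeting at B involve a:
2·Area = [(23·a − 5·15) + (5·21 − (-5)·a)] + 542
       = 28·a + 572 = 1132
⇒ a = 20.

20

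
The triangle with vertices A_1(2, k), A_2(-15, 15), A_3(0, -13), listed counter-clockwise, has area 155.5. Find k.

4

The doubled signed area Σ (x_i y_{i+1} − x_{i+1} y_i) is linear in k.
With k=0 it equals 251; the coefficient of k is 15 (from the two edges through A_1).
So 15·k + 251 = 2·155.5 = 311 ⇒ k = 4.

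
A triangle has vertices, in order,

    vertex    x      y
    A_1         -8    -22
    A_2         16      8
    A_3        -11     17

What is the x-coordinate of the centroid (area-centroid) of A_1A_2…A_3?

Apply the shoelace formula. First the cross-terms c_i = x_i·y_{i+1} − x_{i+1}·y_i:
  288, 360, 378  ⇒  2A = 1026, A = 513.
Then Σ (x_i + x_{i+1})·c_i = -3078, so x̄ = -3078 / (6·513) = -1.

-1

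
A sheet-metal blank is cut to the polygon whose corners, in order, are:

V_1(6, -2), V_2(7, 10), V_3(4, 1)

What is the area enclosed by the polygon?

13.5

Cross-terms: 74, -33, -14  ⇒  Σ = 27
Area = |Σ|/2 = 13.5.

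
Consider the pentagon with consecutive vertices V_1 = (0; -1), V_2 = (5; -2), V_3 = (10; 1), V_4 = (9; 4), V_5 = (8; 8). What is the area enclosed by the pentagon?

Apply Gauss's area formula: 2A = Σ (x_i·y_{i+1} − x_{i+1}·y_i), indices taken mod 5.
Cross-terms: 5, 25, 31, 40, -8  ⇒  Σ = 93
Area = |Σ|/2 = 46.5.

46.5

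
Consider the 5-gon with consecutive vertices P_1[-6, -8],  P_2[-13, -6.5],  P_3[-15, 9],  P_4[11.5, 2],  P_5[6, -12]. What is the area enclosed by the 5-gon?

341.5

Apply the surveyor's formula: 2A = Σ (x_i·y_{i+1} − x_{i+1}·y_i), indices taken mod 5.
Σ = (-65) + (-214.5) + (-133.5) + (-150) + (-120) = -683
Area = |Σ|/2 = 341.5.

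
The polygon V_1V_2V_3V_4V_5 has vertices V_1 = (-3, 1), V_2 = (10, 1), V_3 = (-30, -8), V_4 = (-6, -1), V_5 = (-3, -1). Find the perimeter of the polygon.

|V_1V_2| = √((13)² + (0)²) = √169 = 13
|V_2V_3| = √((-40)² + (-9)²) = √1681 = 41
|V_3V_4| = √((24)² + (7)²) = √625 = 25
|V_4V_5| = √((3)² + (0)²) = √9 = 3
|V_5V_1| = √((0)² + (2)²) = √4 = 2
Perimeter = 13 + 41 + 25 + 3 + 2 = 84.

84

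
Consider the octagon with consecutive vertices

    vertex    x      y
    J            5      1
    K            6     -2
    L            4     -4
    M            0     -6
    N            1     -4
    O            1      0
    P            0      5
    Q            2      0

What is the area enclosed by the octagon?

24.5

Apply the shoelace (surveyor's) formula: 2A = Σ (x_i·y_{i+1} − x_{i+1}·y_i), indices taken mod 8.
J→K: (5)(-2) − (6)(1) = -16
K→L: (6)(-4) − (4)(-2) = -16
L→M: (4)(-6) − (0)(-4) = -24
M→N: (0)(-4) − (1)(-6) = 6
N→O: (1)(0) − (1)(-4) = 4
O→P: (1)(5) − (0)(0) = 5
P→Q: (0)(0) − (2)(5) = -10
Q→J: (2)(1) − (5)(0) = 2
Σ = -49
Area = |Σ|/2 = 24.5.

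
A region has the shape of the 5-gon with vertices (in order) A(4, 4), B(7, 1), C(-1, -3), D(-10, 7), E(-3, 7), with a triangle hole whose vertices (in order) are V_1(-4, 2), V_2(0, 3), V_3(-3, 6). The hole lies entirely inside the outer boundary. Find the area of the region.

Outer boundary:
Cross-terms: -24, -20, -37, -49, -40  ⇒  Σ = -170
Area = |Σ|/2 = 85.
Hole:
Apply the surveyor's formula: 2A = Σ (x_i·y_{i+1} − x_{i+1}·y_i), indices taken mod 3.
Cross-terms: -12, 9, 18  ⇒  Σ = 15
Area = |Σ|/2 = 7.5.
Net area = 85 − 7.5 = 77.5.

77.5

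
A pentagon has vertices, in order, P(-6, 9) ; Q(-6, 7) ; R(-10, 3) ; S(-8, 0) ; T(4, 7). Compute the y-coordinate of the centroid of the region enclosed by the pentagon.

164/33

Apply Gauss's area formula. First the cross-terms c_i = x_i·y_{i+1} − x_{i+1}·y_i:
  12, 52, 24, -56, 78  ⇒  2A = 110, A = 55.
Then Σ (y_i + y_{i+1})·c_i = 1640, so ȳ = 1640 / (6·55) = 164/33.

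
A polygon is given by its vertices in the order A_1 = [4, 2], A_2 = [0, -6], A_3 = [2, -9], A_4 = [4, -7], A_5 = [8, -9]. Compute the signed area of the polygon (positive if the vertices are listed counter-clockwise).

41

Apply Gauss's area formula: 2A = Σ (x_i·y_{i+1} − x_{i+1}·y_i), indices taken mod 5.
Cross-terms: -24, 12, 22, 20, 52  ⇒  Σ = 82
Signed area = Σ/2 = 41 (positive ⇒ counter-clockwise traversal).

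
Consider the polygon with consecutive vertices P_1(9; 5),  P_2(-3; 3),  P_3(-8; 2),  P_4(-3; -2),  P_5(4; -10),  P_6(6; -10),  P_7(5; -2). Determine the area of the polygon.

Σ = (42) + (18) + (22) + (38) + (20) + (38) + (43) = 221
Area = |Σ|/2 = 110.5.

110.5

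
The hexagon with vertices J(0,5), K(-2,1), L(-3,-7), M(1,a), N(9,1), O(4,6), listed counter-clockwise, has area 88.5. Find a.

-6

The doubled signed area Σ (x_i y_{i+1} − x_{i+1} y_i) is linear in a.
With a=0 it equals 105; the coefficient of a is -12 (from the two edges through M).
So -12·a + 105 = 2·88.5 = 177 ⇒ a = -6.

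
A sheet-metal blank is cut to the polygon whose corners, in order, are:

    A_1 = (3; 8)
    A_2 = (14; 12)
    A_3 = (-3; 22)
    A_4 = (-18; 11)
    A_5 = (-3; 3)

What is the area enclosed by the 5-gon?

288.5

Σ = (-76) + (344) + (363) + (-21) + (-33) = 577
Area = |Σ|/2 = 288.5.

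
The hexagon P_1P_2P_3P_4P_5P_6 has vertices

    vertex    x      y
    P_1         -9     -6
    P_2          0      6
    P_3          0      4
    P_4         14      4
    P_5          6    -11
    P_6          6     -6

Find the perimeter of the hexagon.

68

|P_1P_2| = √((9)² + (12)²) = √225 = 15
|P_2P_3| = √((0)² + (-2)²) = √4 = 2
|P_3P_4| = √((14)² + (0)²) = √196 = 14
|P_4P_5| = √((-8)² + (-15)²) = √289 = 17
|P_5P_6| = √((0)² + (5)²) = √25 = 5
|P_6P_1| = √((-15)² + (0)²) = √225 = 15
Perimeter = 15 + 2 + 14 + 17 + 5 + 15 = 68.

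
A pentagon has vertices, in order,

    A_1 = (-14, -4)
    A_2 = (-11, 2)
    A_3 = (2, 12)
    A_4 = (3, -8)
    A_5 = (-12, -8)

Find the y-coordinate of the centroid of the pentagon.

Apply the shoelace formula. First the cross-terms c_i = x_i·y_{i+1} − x_{i+1}·y_i:
  -72, -136, -52, -120, -64  ⇒  2A = -444, A = -222.
Then Σ (y_i + y_{i+1})·c_i = 720, so ȳ = 720 / (6·(-222)) = -20/37.

-20/37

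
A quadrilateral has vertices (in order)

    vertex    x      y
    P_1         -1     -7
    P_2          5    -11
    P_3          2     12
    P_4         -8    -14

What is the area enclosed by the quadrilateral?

Apply the surveyor's formula: 2A = Σ (x_i·y_{i+1} − x_{i+1}·y_i), indices taken mod 4.
Cross-terms: 46, 82, 68, 42  ⇒  Σ = 238
Area = |Σ|/2 = 119.

119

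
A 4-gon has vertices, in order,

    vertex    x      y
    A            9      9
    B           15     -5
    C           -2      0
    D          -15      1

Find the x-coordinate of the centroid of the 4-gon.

Apply Gauss's area formula. First the cross-terms c_i = x_i·y_{i+1} − x_{i+1}·y_i:
  -180, -10, -2, -144  ⇒  2A = -336, A = -168.
Then Σ (x_i + x_{i+1})·c_i = -3552, so x̄ = -3552 / (6·(-168)) = 74/21.

74/21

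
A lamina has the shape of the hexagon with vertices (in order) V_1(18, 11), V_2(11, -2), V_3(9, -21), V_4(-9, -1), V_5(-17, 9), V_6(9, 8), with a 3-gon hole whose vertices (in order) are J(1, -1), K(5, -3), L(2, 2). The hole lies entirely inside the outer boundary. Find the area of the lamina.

Outer boundary:
Apply Gauss's area formula: 2A = Σ (x_i·y_{i+1} − x_{i+1}·y_i), indices taken mod 6.
Cross-terms: -157, -213, -198, -98, -217, -45  ⇒  Σ = -928
Area = |Σ|/2 = 464.
Hole:
Apply the shoelace formula: 2A = Σ (x_i·y_{i+1} − x_{i+1}·y_i), indices taken mod 3.
J→K: (1)(-3) − (5)(-1) = 2
K→L: (5)(2) − (2)(-3) = 16
L→J: (2)(-1) − (1)(2) = -4
Σ = 14
Area = |Σ|/2 = 7.
Net area = 464 − 7 = 457.

457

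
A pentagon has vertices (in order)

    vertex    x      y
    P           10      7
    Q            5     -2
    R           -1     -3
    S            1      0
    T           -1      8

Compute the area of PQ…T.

Apply the surveyor's formula: 2A = Σ (x_i·y_{i+1} − x_{i+1}·y_i), indices taken mod 5.
Σ = (-55) + (-17) + (3) + (8) + (-87) = -148
Area = |Σ|/2 = 74.

74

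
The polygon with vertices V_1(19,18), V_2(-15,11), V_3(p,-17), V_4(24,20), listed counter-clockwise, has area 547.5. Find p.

The doubled signed area Σ (x_i y_{i+1} − x_{i+1} y_i) is linear in p.
With p=0 it equals 1194; the coefficient of p is 9 (from the two edges through V_3).
So 9·p + 1194 = 2·547.5 = 1095 ⇒ p = -11.

-11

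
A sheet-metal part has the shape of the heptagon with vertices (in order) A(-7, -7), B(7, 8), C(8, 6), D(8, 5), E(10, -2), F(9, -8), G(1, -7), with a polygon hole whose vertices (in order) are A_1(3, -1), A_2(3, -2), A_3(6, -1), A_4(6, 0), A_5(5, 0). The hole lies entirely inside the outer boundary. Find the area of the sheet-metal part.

Outer boundary:
Cross-terms: -7, -22, -8, -66, -62, -55, -56  ⇒  Σ = -276
Area = |Σ|/2 = 138.
Hole:
Apply the shoelace (surveyor's) formula: 2A = Σ (x_i·y_{i+1} − x_{i+1}·y_i), indices taken mod 5.
Cross-terms: -3, 9, 6, 0, -5  ⇒  Σ = 7
Area = |Σ|/2 = 3.5.
Net area = 138 − 3.5 = 134.5.

134.5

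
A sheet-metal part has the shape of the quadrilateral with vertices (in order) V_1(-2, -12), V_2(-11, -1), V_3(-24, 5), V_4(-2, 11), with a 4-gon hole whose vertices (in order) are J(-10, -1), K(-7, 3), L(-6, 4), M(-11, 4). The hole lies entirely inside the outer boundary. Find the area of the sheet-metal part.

Outer boundary:
Apply Gauss's area formula: 2A = Σ (x_i·y_{i+1} − x_{i+1}·y_i), indices taken mod 4.
Σ = (-130) + (-79) + (-254) + (46) = -417
Area = |Σ|/2 = 208.5.
Hole:
Apply the surveyor's formula: 2A = Σ (x_i·y_{i+1} − x_{i+1}·y_i), indices taken mod 4.
Σ = (-37) + (-10) + (20) + (51) = 24
Area = |Σ|/2 = 12.
Net area = 208.5 − 12 = 196.5.

196.5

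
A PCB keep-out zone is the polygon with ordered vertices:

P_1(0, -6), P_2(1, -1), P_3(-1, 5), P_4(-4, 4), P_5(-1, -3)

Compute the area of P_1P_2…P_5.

24

P_1→P_2: (0)(-1) − (1)(-6) = 6
P_2→P_3: (1)(5) − (-1)(-1) = 4
P_3→P_4: (-1)(4) − (-4)(5) = 16
P_4→P_5: (-4)(-3) − (-1)(4) = 16
P_5→P_1: (-1)(-6) − (0)(-3) = 6
Σ = 48
Area = |Σ|/2 = 24.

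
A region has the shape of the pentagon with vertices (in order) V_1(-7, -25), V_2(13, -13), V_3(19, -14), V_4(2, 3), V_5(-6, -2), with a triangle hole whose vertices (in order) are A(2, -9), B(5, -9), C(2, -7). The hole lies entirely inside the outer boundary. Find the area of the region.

Outer boundary:
Apply the shoelace (surveyor's) formula: 2A = Σ (x_i·y_{i+1} − x_{i+1}·y_i), indices taken mod 5.
Σ = (416) + (65) + (85) + (14) + (136) = 716
Area = |Σ|/2 = 358.
Hole:
Apply the shoelace formula: 2A = Σ (x_i·y_{i+1} − x_{i+1}·y_i), indices taken mod 3.
Σ = (27) + (-17) + (-4) = 6
Area = |Σ|/2 = 3.
Net area = 358 − 3 = 355.

355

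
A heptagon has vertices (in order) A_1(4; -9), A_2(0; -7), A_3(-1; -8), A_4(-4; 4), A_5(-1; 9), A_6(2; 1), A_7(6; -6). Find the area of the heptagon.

85

Apply Gauss's area formula: 2A = Σ (x_i·y_{i+1} − x_{i+1}·y_i), indices taken mod 7.
Σ = (-28) + (-7) + (-36) + (-32) + (-19) + (-18) + (-30) = -170
Area = |Σ|/2 = 85.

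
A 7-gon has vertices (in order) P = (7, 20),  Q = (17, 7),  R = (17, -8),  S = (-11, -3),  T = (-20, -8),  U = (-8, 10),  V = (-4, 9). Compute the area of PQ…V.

Apply the shoelace formula: 2A = Σ (x_i·y_{i+1} − x_{i+1}·y_i), indices taken mod 7.
Σ = (-291) + (-255) + (-139) + (28) + (-264) + (-32) + (-143) = -1096
Area = |Σ|/2 = 548.

548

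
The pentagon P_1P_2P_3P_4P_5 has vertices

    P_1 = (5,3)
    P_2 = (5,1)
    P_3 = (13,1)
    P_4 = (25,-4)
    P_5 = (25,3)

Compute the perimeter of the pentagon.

50

|P_1P_2| = √((0)² + (-2)²) = √4 = 2
|P_2P_3| = √((8)² + (0)²) = √64 = 8
|P_3P_4| = √((12)² + (-5)²) = √169 = 13
|P_4P_5| = √((0)² + (7)²) = √49 = 7
|P_5P_1| = √((-20)² + (0)²) = √400 = 20
Perimeter = 2 + 8 + 13 + 7 + 20 = 50.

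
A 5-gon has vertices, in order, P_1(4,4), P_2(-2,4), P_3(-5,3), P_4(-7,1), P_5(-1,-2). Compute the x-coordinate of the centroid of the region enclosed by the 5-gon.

-350/219

Apply the shoelace formula. First the cross-terms c_i = x_i·y_{i+1} − x_{i+1}·y_i:
  24, 14, 16, 15, 4  ⇒  2A = 73, A = 36.5.
Then Σ (x_i + x_{i+1})·c_i = -350, so x̄ = -350 / (6·36.5) = -350/219.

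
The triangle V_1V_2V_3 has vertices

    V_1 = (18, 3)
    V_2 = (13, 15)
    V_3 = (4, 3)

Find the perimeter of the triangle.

|V_1V_2| = √((-5)² + (12)²) = √169 = 13
|V_2V_3| = √((-9)² + (-12)²) = √225 = 15
|V_3V_1| = √((14)² + (0)²) = √196 = 14
Perimeter = 13 + 15 + 14 = 42.

42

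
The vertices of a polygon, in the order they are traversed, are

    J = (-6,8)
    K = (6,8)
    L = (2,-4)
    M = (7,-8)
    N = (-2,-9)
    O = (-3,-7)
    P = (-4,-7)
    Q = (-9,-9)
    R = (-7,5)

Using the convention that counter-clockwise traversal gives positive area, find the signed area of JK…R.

Apply Gauss's area formula: 2A = Σ (x_i·y_{i+1} − x_{i+1}·y_i), indices taken mod 9.
Cross-terms: -96, -40, 12, -79, -13, -7, -27, -108, -26  ⇒  Σ = -384
Signed area = Σ/2 = -192 (negative ⇒ clockwise traversal).

-192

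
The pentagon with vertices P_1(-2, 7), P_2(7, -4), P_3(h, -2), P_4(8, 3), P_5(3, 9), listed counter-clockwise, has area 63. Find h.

9

Write out the shoelace sum; only the two edges meeting at P_3 involve h:
2·Area = [(7·(-2) − h·(-4)) + (h·3 − 8·(-2))] + 61
       = 7·h + 63 = 126
⇒ h = 9.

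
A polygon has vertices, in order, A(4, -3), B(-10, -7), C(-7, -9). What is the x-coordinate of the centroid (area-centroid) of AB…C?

Apply the shoelace (surveyor's) formula. First the cross-terms c_i = x_i·y_{i+1} − x_{i+1}·y_i:
  -58, 41, 57  ⇒  2A = 40, A = 20.
Then Σ (x_i + x_{i+1})·c_i = -520, so x̄ = -520 / (6·20) = -13/3.

-13/3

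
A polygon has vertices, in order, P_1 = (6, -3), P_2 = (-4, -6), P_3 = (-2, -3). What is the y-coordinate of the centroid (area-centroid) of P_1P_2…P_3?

Apply the shoelace (surveyor's) formula. First the cross-terms c_i = x_i·y_{i+1} − x_{i+1}·y_i:
  -48, 0, 24  ⇒  2A = -24, A = -12.
Then Σ (y_i + y_{i+1})·c_i = 288, so ȳ = 288 / (6·(-12)) = -4.

-4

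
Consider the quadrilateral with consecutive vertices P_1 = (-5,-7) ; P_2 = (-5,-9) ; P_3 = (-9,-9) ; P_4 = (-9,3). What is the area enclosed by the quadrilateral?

Cross-terms: 10, -36, -108, 78  ⇒  Σ = -56
Area = |Σ|/2 = 28.

28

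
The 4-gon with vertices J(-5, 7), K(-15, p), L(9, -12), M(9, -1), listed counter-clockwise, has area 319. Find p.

The doubled signed area Σ (x_i y_{i+1} − x_{i+1} y_i) is linear in p.
With p=0 it equals 442; the coefficient of p is -14 (from the two edges through K).
So -14·p + 442 = 2·319 = 638 ⇒ p = -14.

-14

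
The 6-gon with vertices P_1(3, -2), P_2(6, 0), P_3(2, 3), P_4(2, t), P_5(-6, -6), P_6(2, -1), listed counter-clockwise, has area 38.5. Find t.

6

The doubled signed area Σ (x_i y_{i+1} − x_{i+1} y_i) is linear in t.
With t=0 it equals 29; the coefficient of t is 8 (from the two edges through P_4).
So 8·t + 29 = 2·38.5 = 77 ⇒ t = 6.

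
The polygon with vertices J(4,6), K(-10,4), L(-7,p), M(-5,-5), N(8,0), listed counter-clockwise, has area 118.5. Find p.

The doubled signed area Σ (x_i y_{i+1} − x_{i+1} y_i) is linear in p.
With p=0 it equals 227; the coefficient of p is -5 (from the two edges through L).
So -5·p + 227 = 2·118.5 = 237 ⇒ p = -2.

-2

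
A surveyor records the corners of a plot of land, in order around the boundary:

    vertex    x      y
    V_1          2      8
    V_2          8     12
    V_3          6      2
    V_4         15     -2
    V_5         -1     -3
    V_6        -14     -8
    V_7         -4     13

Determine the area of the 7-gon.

245.5

Apply Gauss's area formula: 2A = Σ (x_i·y_{i+1} − x_{i+1}·y_i), indices taken mod 7.
Cross-terms: -40, -56, -42, -47, -34, -214, -58  ⇒  Σ = -491
Area = |Σ|/2 = 245.5.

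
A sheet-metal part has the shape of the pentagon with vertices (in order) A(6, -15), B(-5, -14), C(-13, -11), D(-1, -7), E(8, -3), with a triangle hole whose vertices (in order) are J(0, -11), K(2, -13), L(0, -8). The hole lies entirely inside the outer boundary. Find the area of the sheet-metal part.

Outer boundary:
Apply Gauss's area formula: 2A = Σ (x_i·y_{i+1} − x_{i+1}·y_i), indices taken mod 5.
Σ = (-159) + (-127) + (80) + (59) + (-102) = -249
Area = |Σ|/2 = 124.5.
Hole:
Apply the shoelace (surveyor's) formula: 2A = Σ (x_i·y_{i+1} − x_{i+1}·y_i), indices taken mod 3.
Σ = (22) + (-16) + (0) = 6
Area = |Σ|/2 = 3.
Net area = 124.5 − 3 = 121.5.

121.5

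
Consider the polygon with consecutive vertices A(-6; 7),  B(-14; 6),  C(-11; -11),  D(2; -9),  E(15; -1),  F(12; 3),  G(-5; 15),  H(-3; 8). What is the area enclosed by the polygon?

Apply the surveyor's formula: 2A = Σ (x_i·y_{i+1} − x_{i+1}·y_i), indices taken mod 8.
Σ = (62) + (220) + (121) + (133) + (57) + (195) + (5) + (27) = 820
Area = |Σ|/2 = 410.

410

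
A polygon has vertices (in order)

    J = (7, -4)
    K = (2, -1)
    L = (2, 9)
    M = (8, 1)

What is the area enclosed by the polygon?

Apply the shoelace (surveyor's) formula: 2A = Σ (x_i·y_{i+1} − x_{i+1}·y_i), indices taken mod 4.
J→K: (7)(-1) − (2)(-4) = 1
K→L: (2)(9) − (2)(-1) = 20
L→M: (2)(1) − (8)(9) = -70
M→J: (8)(-4) − (7)(1) = -39
Σ = -88
Area = |Σ|/2 = 44.

44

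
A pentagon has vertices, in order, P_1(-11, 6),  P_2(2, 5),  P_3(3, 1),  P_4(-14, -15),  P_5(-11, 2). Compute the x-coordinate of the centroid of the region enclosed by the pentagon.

-556/87

Apply the shoelace (surveyor's) formula. First the cross-terms c_i = x_i·y_{i+1} − x_{i+1}·y_i:
  -67, -13, -31, -193, -44  ⇒  2A = -348, A = -174.
Then Σ (x_i + x_{i+1})·c_i = 6672, so x̄ = 6672 / (6·(-174)) = -556/87.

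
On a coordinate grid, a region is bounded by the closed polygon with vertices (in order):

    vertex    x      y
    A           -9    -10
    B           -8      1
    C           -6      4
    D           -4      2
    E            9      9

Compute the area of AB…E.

87

Apply the surveyor's formula: 2A = Σ (x_i·y_{i+1} − x_{i+1}·y_i), indices taken mod 5.
Σ = (-89) + (-26) + (4) + (-54) + (-9) = -174
Area = |Σ|/2 = 87.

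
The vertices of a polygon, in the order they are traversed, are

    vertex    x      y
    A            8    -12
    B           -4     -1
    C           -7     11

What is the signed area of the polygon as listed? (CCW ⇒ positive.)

-55.5

Apply the shoelace (surveyor's) formula: 2A = Σ (x_i·y_{i+1} − x_{i+1}·y_i), indices taken mod 3.
Cross-terms: -56, -51, -4  ⇒  Σ = -111
Signed area = Σ/2 = -55.5 (negative ⇒ clockwise traversal).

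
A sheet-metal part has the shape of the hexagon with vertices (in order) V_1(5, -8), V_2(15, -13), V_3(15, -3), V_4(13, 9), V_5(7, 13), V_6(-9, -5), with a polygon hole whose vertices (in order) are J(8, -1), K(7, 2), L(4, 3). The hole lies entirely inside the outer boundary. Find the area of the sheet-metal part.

Outer boundary:
Σ = (55) + (150) + (174) + (106) + (82) + (97) = 664
Area = |Σ|/2 = 332.
Hole:
Apply the surveyor's formula: 2A = Σ (x_i·y_{i+1} − x_{i+1}·y_i), indices taken mod 3.
Cross-terms: 23, 13, -28  ⇒  Σ = 8
Area = |Σ|/2 = 4.
Net area = 332 − 4 = 328.

328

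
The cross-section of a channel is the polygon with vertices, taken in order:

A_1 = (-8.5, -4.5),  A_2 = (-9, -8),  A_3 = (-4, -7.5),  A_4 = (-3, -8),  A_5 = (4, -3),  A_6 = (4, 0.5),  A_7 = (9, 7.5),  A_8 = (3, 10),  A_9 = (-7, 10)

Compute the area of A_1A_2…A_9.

218.5

Apply Gauss's area formula: 2A = Σ (x_i·y_{i+1} − x_{i+1}·y_i), indices taken mod 9.
Cross-terms: 27.5, 35.5, 9.5, 41, 14, 25.5, 67.5, 100, 116.5  ⇒  Σ = 437
Area = |Σ|/2 = 218.5.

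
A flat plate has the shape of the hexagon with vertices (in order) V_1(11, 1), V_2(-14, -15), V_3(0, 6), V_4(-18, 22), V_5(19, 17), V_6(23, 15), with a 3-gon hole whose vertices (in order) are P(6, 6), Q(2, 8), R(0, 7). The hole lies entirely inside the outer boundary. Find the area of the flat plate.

545.5

Outer boundary:
Apply the shoelace (surveyor's) formula: 2A = Σ (x_i·y_{i+1} − x_{i+1}·y_i), indices taken mod 6.
V_1→V_2: (11)(-15) − (-14)(1) = -151
V_2→V_3: (-14)(6) − (0)(-15) = -84
V_3→V_4: (0)(22) − (-18)(6) = 108
V_4→V_5: (-18)(17) − (19)(22) = -724
V_5→V_6: (19)(15) − (23)(17) = -106
V_6→V_1: (23)(1) − (11)(15) = -142
Σ = -1099
Area = |Σ|/2 = 549.5.
Hole:
Σ = (36) + (14) + (-42) = 8
Area = |Σ|/2 = 4.
Net area = 549.5 − 4 = 545.5.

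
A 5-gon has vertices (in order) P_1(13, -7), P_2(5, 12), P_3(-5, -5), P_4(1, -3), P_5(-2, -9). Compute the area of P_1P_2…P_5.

181

Apply the surveyor's formula: 2A = Σ (x_i·y_{i+1} − x_{i+1}·y_i), indices taken mod 5.
Cross-terms: 191, 35, 20, -15, 131  ⇒  Σ = 362
Area = |Σ|/2 = 181.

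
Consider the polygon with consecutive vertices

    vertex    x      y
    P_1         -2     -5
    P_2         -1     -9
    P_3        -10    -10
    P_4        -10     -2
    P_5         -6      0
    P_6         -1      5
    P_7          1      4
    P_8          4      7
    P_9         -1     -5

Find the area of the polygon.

112.5

Apply the shoelace formula: 2A = Σ (x_i·y_{i+1} − x_{i+1}·y_i), indices taken mod 9.
P_1→P_2: (-2)(-9) − (-1)(-5) = 13
P_2→P_3: (-1)(-10) − (-10)(-9) = -80
P_3→P_4: (-10)(-2) − (-10)(-10) = -80
P_4→P_5: (-10)(0) − (-6)(-2) = -12
P_5→P_6: (-6)(5) − (-1)(0) = -30
P_6→P_7: (-1)(4) − (1)(5) = -9
P_7→P_8: (1)(7) − (4)(4) = -9
P_8→P_9: (4)(-5) − (-1)(7) = -13
P_9→P_1: (-1)(-5) − (-2)(-5) = -5
Σ = -225
Area = |Σ|/2 = 112.5.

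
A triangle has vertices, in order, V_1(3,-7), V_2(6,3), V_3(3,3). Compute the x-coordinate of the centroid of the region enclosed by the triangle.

4

Apply the shoelace formula. First the cross-terms c_i = x_i·y_{i+1} − x_{i+1}·y_i:
  51, 9, -30  ⇒  2A = 30, A = 15.
Then Σ (x_i + x_{i+1})·c_i = 360, so x̄ = 360 / (6·15) = 4.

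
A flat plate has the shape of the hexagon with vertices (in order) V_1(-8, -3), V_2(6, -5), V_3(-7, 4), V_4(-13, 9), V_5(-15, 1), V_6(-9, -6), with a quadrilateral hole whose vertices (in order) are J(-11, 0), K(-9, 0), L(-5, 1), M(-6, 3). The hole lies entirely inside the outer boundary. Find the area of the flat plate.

Outer boundary:
Apply Gauss's area formula: 2A = Σ (x_i·y_{i+1} − x_{i+1}·y_i), indices taken mod 6.
Σ = (58) + (-11) + (-11) + (122) + (99) + (-21) = 236
Area = |Σ|/2 = 118.
Hole:
Apply the surveyor's formula: 2A = Σ (x_i·y_{i+1} − x_{i+1}·y_i), indices taken mod 4.
Cross-terms: 0, -9, -9, 33  ⇒  Σ = 15
Area = |Σ|/2 = 7.5.
Net area = 118 − 7.5 = 110.5.

110.5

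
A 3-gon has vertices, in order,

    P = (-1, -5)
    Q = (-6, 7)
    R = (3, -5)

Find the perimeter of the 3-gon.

32

|PQ| = √((-5)² + (12)²) = √169 = 13
|QR| = √((9)² + (-12)²) = √225 = 15
|RP| = √((-4)² + (0)²) = √16 = 4
Perimeter = 13 + 15 + 4 = 32.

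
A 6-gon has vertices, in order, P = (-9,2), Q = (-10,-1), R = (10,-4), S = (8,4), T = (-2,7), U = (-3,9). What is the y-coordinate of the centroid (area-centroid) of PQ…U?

Apply the shoelace (surveyor's) formula. First the cross-terms c_i = x_i·y_{i+1} − x_{i+1}·y_i:
  29, 50, 72, 64, 3, 75  ⇒  2A = 293, A = 146.5.
Then Σ (y_i + y_{i+1})·c_i = 1356, so ȳ = 1356 / (6·146.5) = 452/293.

452/293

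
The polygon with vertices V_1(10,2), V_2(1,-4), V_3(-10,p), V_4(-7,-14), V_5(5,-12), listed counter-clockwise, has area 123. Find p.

Write out the shoelace sum; only the two edges meeting at V_3 involve p:
2·Area = [(1·p − (-10)·(-4)) + ((-10)·(-14) − (-7)·p)] + 242
       = 8·p + 342 = 246
⇒ p = -12.

-12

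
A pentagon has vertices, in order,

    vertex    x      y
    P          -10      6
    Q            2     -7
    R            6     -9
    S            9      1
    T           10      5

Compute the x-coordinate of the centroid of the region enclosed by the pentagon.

Apply the shoelace (surveyor's) formula. First the cross-terms c_i = x_i·y_{i+1} − x_{i+1}·y_i:
  58, 24, 87, 35, 110  ⇒  2A = 314, A = 157.
Then Σ (x_i + x_{i+1})·c_i = 1698, so x̄ = 1698 / (6·157) = 283/157.

283/157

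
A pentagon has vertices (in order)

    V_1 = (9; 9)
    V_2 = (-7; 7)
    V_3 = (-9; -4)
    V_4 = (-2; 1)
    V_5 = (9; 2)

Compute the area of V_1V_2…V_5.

Apply Gauss's area formula: 2A = Σ (x_i·y_{i+1} − x_{i+1}·y_i), indices taken mod 5.
V_1→V_2: (9)(7) − (-7)(9) = 126
V_2→V_3: (-7)(-4) − (-9)(7) = 91
V_3→V_4: (-9)(1) − (-2)(-4) = -17
V_4→V_5: (-2)(2) − (9)(1) = -13
V_5→V_1: (9)(9) − (9)(2) = 63
Σ = 250
Area = |Σ|/2 = 125.

125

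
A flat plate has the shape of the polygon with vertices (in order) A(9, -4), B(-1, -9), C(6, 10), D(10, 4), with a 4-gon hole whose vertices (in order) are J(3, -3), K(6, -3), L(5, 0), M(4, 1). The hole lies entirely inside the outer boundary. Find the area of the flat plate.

89.5

Outer boundary:
Apply the shoelace formula: 2A = Σ (x_i·y_{i+1} − x_{i+1}·y_i), indices taken mod 4.
Cross-terms: -85, 44, -76, -76  ⇒  Σ = -193
Area = |Σ|/2 = 96.5.
Hole:
Apply the surveyor's formula: 2A = Σ (x_i·y_{i+1} − x_{i+1}·y_i), indices taken mod 4.
Cross-terms: 9, 15, 5, -15  ⇒  Σ = 14
Area = |Σ|/2 = 7.
Net area = 96.5 − 7 = 89.5.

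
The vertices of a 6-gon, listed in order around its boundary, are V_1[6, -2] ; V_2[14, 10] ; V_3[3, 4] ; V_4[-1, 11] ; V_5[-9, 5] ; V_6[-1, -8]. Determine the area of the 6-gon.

186

Apply Gauss's area formula: 2A = Σ (x_i·y_{i+1} − x_{i+1}·y_i), indices taken mod 6.
Cross-terms: 88, 26, 37, 94, 77, 50  ⇒  Σ = 372
Area = |Σ|/2 = 186.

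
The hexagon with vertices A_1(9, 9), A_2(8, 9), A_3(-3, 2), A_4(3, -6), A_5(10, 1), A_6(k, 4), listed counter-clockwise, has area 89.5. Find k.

Write out the shoelace sum; only the two edges meeting at A_6 involve k:
2·Area = [(10·4 − k·1) + (k·9 − 9·4)] + 127
       = 8·k + 131 = 179
⇒ k = 6.

6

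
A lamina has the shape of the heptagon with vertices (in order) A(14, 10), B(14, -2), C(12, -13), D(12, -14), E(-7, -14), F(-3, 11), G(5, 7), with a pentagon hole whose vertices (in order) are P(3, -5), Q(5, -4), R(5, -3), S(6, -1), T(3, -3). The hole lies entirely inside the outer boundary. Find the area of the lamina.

Outer boundary:
Apply the surveyor's formula: 2A = Σ (x_i·y_{i+1} − x_{i+1}·y_i), indices taken mod 7.
Σ = (-168) + (-158) + (-12) + (-266) + (-119) + (-76) + (-48) = -847
Area = |Σ|/2 = 423.5.
Hole:
Apply the surveyor's formula: 2A = Σ (x_i·y_{i+1} − x_{i+1}·y_i), indices taken mod 5.
Σ = (13) + (5) + (13) + (-15) + (-6) = 10
Area = |Σ|/2 = 5.
Net area = 423.5 − 5 = 418.5.

418.5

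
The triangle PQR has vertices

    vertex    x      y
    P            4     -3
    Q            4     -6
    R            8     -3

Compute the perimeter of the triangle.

12

|PQ| = √((0)² + (-3)²) = √9 = 3
|QR| = √((4)² + (3)²) = √25 = 5
|RP| = √((-4)² + (0)²) = √16 = 4
Perimeter = 3 + 5 + 4 = 12.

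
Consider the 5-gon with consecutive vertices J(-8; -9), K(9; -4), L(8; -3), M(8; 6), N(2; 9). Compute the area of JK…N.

152

Apply the shoelace (surveyor's) formula: 2A = Σ (x_i·y_{i+1} − x_{i+1}·y_i), indices taken mod 5.
Σ = (113) + (5) + (72) + (60) + (54) = 304
Area = |Σ|/2 = 152.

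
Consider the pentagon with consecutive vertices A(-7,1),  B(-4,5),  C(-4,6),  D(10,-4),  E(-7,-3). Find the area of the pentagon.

82.5

Σ = (-31) + (-4) + (-44) + (-58) + (-28) = -165
Area = |Σ|/2 = 82.5.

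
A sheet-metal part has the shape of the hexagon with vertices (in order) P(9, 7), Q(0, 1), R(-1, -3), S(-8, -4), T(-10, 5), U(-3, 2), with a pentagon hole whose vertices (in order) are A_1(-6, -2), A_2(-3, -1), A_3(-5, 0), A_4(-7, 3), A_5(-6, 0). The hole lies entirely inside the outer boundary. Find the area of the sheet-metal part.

62

Outer boundary:
Apply the surveyor's formula: 2A = Σ (x_i·y_{i+1} − x_{i+1}·y_i), indices taken mod 6.
P→Q: (9)(1) − (0)(7) = 9
Q→R: (0)(-3) − (-1)(1) = 1
R→S: (-1)(-4) − (-8)(-3) = -20
S→T: (-8)(5) − (-10)(-4) = -80
T→U: (-10)(2) − (-3)(5) = -5
U→P: (-3)(7) − (9)(2) = -39
Σ = -134
Area = |Σ|/2 = 67.
Hole:
Σ = (0) + (-5) + (-15) + (18) + (12) = 10
Area = |Σ|/2 = 5.
Net area = 67 − 5 = 62.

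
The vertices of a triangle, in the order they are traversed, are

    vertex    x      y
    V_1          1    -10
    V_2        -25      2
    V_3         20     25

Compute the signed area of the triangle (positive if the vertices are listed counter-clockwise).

Apply the surveyor's formula: 2A = Σ (x_i·y_{i+1} − x_{i+1}·y_i), indices taken mod 3.
Cross-terms: -248, -665, -225  ⇒  Σ = -1138
Signed area = Σ/2 = -569 (negative ⇒ clockwise traversal).

-569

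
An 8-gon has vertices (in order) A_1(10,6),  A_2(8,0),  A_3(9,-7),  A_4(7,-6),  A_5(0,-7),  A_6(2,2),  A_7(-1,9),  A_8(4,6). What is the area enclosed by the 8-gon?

Apply the shoelace formula: 2A = Σ (x_i·y_{i+1} − x_{i+1}·y_i), indices taken mod 8.
Σ = (-48) + (-56) + (-5) + (-49) + (14) + (20) + (-42) + (-36) = -202
Area = |Σ|/2 = 101.

101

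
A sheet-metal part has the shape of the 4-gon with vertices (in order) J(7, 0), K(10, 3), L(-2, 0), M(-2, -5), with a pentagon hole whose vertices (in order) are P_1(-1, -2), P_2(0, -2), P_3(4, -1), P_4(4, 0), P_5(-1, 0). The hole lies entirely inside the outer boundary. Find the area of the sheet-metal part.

Outer boundary:
Apply the shoelace formula: 2A = Σ (x_i·y_{i+1} − x_{i+1}·y_i), indices taken mod 4.
Σ = (21) + (6) + (10) + (35) = 72
Area = |Σ|/2 = 36.
Hole:
Apply Gauss's area formula: 2A = Σ (x_i·y_{i+1} − x_{i+1}·y_i), indices taken mod 5.
P_1→P_2: (-1)(-2) − (0)(-2) = 2
P_2→P_3: (0)(-1) − (4)(-2) = 8
P_3→P_4: (4)(0) − (4)(-1) = 4
P_4→P_5: (4)(0) − (-1)(0) = 0
P_5→P_1: (-1)(-2) − (-1)(0) = 2
Σ = 16
Area = |Σ|/2 = 8.
Net area = 36 − 8 = 28.

28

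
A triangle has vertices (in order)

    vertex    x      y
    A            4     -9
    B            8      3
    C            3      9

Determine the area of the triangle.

Apply the shoelace formula: 2A = Σ (x_i·y_{i+1} − x_{i+1}·y_i), indices taken mod 3.
Cross-terms: 84, 63, -63  ⇒  Σ = 84
Area = |Σ|/2 = 42.

42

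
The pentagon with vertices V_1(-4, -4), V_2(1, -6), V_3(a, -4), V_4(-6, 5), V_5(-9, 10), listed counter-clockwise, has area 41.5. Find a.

Write out the shoelace sum; only the two edges meeting at V_3 involve a:
2·Area = [(1·(-4) − a·(-6)) + (a·5 − (-6)·(-4))] + 89
       = 11·a + 61 = 83
⇒ a = 2.

2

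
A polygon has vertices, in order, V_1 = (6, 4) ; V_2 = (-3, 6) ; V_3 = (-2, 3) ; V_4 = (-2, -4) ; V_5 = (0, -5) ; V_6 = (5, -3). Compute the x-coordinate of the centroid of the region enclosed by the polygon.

Apply Gauss's area formula. First the cross-terms c_i = x_i·y_{i+1} − x_{i+1}·y_i:
  48, 3, 14, 10, 25, 38  ⇒  2A = 138, A = 69.
Then Σ (x_i + x_{i+1})·c_i = 596, so x̄ = 596 / (6·69) = 298/207.

298/207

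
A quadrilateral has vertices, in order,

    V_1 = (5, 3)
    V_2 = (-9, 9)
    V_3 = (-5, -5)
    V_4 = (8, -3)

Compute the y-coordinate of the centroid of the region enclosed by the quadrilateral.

Apply the shoelace (surveyor's) formula. First the cross-terms c_i = x_i·y_{i+1} − x_{i+1}·y_i:
  72, 90, 55, 39  ⇒  2A = 256, A = 128.
Then Σ (y_i + y_{i+1})·c_i = 784, so ȳ = 784 / (6·128) = 49/48.

49/48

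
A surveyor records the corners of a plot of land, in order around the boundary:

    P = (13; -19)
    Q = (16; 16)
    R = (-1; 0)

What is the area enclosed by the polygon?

273.5

Apply the shoelace formula: 2A = Σ (x_i·y_{i+1} − x_{i+1}·y_i), indices taken mod 3.
Σ = (512) + (16) + (19) = 547
Area = |Σ|/2 = 273.5.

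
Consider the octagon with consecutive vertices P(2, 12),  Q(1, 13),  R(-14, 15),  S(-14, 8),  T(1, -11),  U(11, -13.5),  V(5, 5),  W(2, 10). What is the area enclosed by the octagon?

Apply the shoelace (surveyor's) formula: 2A = Σ (x_i·y_{i+1} − x_{i+1}·y_i), indices taken mod 8.
Σ = (14) + (197) + (98) + (146) + (107.5) + (122.5) + (40) + (4) = 729
Area = |Σ|/2 = 364.5.

364.5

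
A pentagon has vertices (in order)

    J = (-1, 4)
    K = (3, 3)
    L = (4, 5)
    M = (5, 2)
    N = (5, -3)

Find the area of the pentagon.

J→K: (-1)(3) − (3)(4) = -15
K→L: (3)(5) − (4)(3) = 3
L→M: (4)(2) − (5)(5) = -17
M→N: (5)(-3) − (5)(2) = -25
N→J: (5)(4) − (-1)(-3) = 17
Σ = -37
Area = |Σ|/2 = 18.5.

18.5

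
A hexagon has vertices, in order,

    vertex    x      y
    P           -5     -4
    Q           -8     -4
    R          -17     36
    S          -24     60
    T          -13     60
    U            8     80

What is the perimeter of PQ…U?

194

|PQ| = √((-3)² + (0)²) = √9 = 3
|QR| = √((-9)² + (40)²) = √1681 = 41
|RS| = √((-7)² + (24)²) = √625 = 25
|ST| = √((11)² + (0)²) = √121 = 11
|TU| = √((21)² + (20)²) = √841 = 29
|UP| = √((-13)² + (-84)²) = √7225 = 85
Perimeter = 3 + 41 + 25 + 11 + 29 + 85 = 194.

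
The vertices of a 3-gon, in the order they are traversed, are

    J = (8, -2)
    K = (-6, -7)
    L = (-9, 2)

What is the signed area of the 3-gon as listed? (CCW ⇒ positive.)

Apply Gauss's area formula: 2A = Σ (x_i·y_{i+1} − x_{i+1}·y_i), indices taken mod 3.
Σ = (-68) + (-75) + (2) = -141
Signed area = Σ/2 = -70.5 (negative ⇒ clockwise traversal).

-70.5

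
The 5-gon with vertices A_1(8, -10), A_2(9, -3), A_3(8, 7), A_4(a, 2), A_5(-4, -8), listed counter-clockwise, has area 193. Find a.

-7

Write out the shoelace sum; only the two edges meeting at A_4 involve a:
2·Area = [(8·2 − a·7) + (a·(-8) − (-4)·2)] + 257
       = -15·a + 281 = 386
⇒ a = -7.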